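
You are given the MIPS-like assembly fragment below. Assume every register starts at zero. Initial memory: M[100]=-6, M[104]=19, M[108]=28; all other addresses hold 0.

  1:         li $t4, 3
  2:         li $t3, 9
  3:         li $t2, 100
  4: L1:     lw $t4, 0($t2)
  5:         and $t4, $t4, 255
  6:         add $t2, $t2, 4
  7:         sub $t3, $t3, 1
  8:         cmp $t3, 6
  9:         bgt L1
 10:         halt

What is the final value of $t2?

112

$t4=3
$t3=9
$t2=100
$t4=M[100]=-6
$t4=(-6)&255=250
$t2=100+4=104
$t3=9-1=8
cmp $t3, 6  (cmp 8,6)
bgt L1: taken
$t4=M[104]=19
$t4=19&255=19
$t2=104+4=108
$t3=8-1=7
cmp $t3, 6  (cmp 7,6)
bgt L1: taken
$t4=M[108]=28
$t4=28&255=28
$t2=108+4=112
$t3=7-1=6
cmp $t3, 6  (cmp 6,6)
bgt L1: not taken
halt.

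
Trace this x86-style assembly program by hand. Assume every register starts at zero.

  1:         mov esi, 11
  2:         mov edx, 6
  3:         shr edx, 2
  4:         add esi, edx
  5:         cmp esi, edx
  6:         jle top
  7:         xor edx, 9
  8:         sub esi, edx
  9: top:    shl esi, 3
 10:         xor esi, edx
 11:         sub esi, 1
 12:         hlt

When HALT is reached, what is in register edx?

8

mov esi, 11 → esi=11
mov edx, 6 → edx=6
shr edx, 2 → edx=6>>2=1
add esi, edx → esi=11+1=12
cmp esi, edx  (cmp 12,1)
jle top: not taken
xor edx, 9 → edx=1^9=8
sub esi, edx → esi=12-8=4
shl esi, 3 → esi=4<<3=32
xor esi, edx → esi=32^8=40
sub esi, 1 → esi=40-1=39
halt.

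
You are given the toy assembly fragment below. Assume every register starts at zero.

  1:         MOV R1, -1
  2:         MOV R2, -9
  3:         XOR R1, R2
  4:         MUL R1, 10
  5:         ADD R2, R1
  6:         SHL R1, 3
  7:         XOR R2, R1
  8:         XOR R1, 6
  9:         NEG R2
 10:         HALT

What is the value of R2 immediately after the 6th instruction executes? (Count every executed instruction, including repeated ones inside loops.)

R1=-1
R2=-9
R1=(-1)^(-9)=8
R1=8*10=80
R2=(-9)+80=71
R1=80<<3=640
After step 6: R2 = 71.

71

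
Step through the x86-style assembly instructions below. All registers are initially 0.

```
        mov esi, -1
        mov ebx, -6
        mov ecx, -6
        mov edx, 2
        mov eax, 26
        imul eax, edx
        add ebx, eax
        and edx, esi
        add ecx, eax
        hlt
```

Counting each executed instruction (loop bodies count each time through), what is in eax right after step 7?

esi=-1
ebx=-6
ecx=-6
edx=2
eax=26
eax=26*2=52
ebx=(-6)+52=46
After step 7: eax = 52.

52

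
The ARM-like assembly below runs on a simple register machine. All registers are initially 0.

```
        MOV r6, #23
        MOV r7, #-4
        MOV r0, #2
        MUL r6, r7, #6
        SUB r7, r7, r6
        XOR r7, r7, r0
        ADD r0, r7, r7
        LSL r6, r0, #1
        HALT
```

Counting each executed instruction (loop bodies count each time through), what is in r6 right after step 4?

-24

after MOV r6, #23: r6=23
after MOV r7, #-4: r7=-4
after MOV r0, #2: r0=2
after MUL r6, r7, #6: r6=(-4)*6=-24
After step 4: r6 = -24.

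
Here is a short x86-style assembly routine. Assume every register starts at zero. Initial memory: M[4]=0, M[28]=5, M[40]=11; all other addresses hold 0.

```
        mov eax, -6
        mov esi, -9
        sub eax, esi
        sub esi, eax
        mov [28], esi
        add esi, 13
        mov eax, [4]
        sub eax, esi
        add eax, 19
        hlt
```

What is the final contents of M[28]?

eax=-6
esi=-9
eax=(-6)-(-9)=3
esi=(-9)-3=-12
mov [28], esi → M[28]=-12
esi=(-12)+13=1
eax=M[4]=0
eax=0-1=-1
eax=(-1)+19=18
halt.

-12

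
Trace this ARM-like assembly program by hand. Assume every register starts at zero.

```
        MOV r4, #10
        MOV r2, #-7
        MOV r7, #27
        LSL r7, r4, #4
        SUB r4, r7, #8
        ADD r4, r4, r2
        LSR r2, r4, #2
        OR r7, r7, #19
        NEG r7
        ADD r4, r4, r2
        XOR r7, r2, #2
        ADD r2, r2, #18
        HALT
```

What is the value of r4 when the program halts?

181

r4=10
r2=-7
r7=27
r7=10<<4=160
r4=160-8=152
r4=152+(-7)=145
r2=145>>2=36
r7=160|19=179
r7=-(179)=-179
r4=145+36=181
r7=36^2=38
r2=36+18=54
halt.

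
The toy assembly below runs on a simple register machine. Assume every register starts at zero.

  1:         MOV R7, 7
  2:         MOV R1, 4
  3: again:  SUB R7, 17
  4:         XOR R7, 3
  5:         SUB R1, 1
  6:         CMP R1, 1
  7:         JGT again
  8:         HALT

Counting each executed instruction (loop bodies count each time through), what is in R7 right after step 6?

R7=7
R1=4
R7=7-17=-10
R7=(-10)^3=-11
R1=4-1=3
CMP R1, 1  (cmp 3,1)
After step 6: R7 = -11.

-11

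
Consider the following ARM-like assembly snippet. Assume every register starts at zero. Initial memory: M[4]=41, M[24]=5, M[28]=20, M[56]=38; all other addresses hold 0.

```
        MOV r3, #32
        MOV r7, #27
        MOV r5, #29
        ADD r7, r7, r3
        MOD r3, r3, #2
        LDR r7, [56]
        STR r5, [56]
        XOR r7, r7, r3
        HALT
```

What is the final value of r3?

after MOV r3, #32: r3=32
after MOV r7, #27: r7=27
after MOV r5, #29: r5=29
after ADD r7, r7, r3: r7=27+32=59
after MOD r3, r3, #2: r3=32%2=0
after LDR r7, [56]: r7=M[56]=38
STR r5, [56] → M[56]=29
after XOR r7, r7, r3: r7=38^0=38
halt.

0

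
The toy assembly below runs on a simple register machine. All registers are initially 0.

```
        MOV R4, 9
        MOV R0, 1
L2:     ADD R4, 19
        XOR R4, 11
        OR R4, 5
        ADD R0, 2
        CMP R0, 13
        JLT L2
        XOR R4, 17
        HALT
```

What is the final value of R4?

116

MOV R4, 9 → R4=9
MOV R0, 1 → R0=1
ADD R4, 19 → R4=9+19=28
XOR R4, 11 → R4=28^11=23
OR R4, 5 → R4=23|5=23
ADD R0, 2 → R0=1+2=3
CMP R0, 13  (cmp 3,13)
JLT L2: taken
ADD R4, 19 → R4=23+19=42
XOR R4, 11 → R4=42^11=33
OR R4, 5 → R4=33|5=37
ADD R0, 2 → R0=3+2=5
CMP R0, 13  (cmp 5,13)
JLT L2: taken
ADD R4, 19 → R4=37+19=56
XOR R4, 11 → R4=56^11=51
OR R4, 5 → R4=51|5=55
ADD R0, 2 → R0=5+2=7
CMP R0, 13  (cmp 7,13)
JLT L2: taken
ADD R4, 19 → R4=55+19=74
XOR R4, 11 → R4=74^11=65
OR R4, 5 → R4=65|5=69
ADD R0, 2 → R0=7+2=9
CMP R0, 13  (cmp 9,13)
JLT L2: taken
ADD R4, 19 → R4=69+19=88
XOR R4, 11 → R4=88^11=83
OR R4, 5 → R4=83|5=87
ADD R0, 2 → R0=9+2=11
CMP R0, 13  (cmp 11,13)
JLT L2: taken
ADD R4, 19 → R4=87+19=106
XOR R4, 11 → R4=106^11=97
OR R4, 5 → R4=97|5=101
ADD R0, 2 → R0=11+2=13
CMP R0, 13  (cmp 13,13)
JLT L2: not taken
XOR R4, 17 → R4=101^17=116
halt.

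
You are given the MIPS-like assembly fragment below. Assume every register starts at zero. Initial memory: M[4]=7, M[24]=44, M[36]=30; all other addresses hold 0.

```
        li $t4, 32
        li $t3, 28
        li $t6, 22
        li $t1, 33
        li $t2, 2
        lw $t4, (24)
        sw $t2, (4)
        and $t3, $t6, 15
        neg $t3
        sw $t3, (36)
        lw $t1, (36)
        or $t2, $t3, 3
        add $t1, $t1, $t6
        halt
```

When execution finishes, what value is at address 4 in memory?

$t4=32
$t3=28
$t6=22
$t1=33
$t2=2
$t4=M[24]=44
sw $t2, (4) → M[4]=2
$t3=22&15=6
$t3=-(6)=-6
sw $t3, (36) → M[36]=-6
$t1=M[36]=-6
$t2=(-6)|3=-5
$t1=(-6)+22=16
halt.

2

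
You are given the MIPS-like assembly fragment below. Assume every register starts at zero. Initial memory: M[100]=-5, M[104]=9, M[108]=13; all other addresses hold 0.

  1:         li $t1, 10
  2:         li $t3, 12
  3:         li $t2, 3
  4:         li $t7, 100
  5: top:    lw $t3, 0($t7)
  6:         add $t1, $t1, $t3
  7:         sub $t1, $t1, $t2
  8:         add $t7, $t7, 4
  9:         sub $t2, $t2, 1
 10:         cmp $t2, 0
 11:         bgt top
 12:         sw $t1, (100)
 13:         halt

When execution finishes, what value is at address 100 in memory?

21

after li $t1, 10: $t1=10
after li $t3, 12: $t3=12
after li $t2, 3: $t2=3
after li $t7, 100: $t7=100
after lw $t3, 0($t7): $t3=M[100]=-5
after add $t1, $t1, $t3: $t1=10+(-5)=5
after sub $t1, $t1, $t2: $t1=5-3=2
after add $t7, $t7, 4: $t7=100+4=104
after sub $t2, $t2, 1: $t2=3-1=2
cmp $t2, 0  (cmp 2,0)
bgt top: taken
after lw $t3, 0($t7): $t3=M[104]=9
after add $t1, $t1, $t3: $t1=2+9=11
after sub $t1, $t1, $t2: $t1=11-2=9
after add $t7, $t7, 4: $t7=104+4=108
after sub $t2, $t2, 1: $t2=2-1=1
cmp $t2, 0  (cmp 1,0)
bgt top: taken
after lw $t3, 0($t7): $t3=M[108]=13
after add $t1, $t1, $t3: $t1=9+13=22
after sub $t1, $t1, $t2: $t1=22-1=21
after add $t7, $t7, 4: $t7=108+4=112
after sub $t2, $t2, 1: $t2=1-1=0
cmp $t2, 0  (cmp 0,0)
bgt top: not taken
sw $t1, (100) → M[100]=21
halt.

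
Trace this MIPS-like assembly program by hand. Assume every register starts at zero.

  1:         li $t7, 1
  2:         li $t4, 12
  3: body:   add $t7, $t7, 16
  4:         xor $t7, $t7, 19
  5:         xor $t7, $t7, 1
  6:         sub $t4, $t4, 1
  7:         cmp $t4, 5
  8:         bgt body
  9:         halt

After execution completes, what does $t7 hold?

$t7=1
$t4=12
$t7=1+16=17
$t7=17^19=2
$t7=2^1=3
$t4=12-1=11
cmp $t4, 5  (cmp 11,5)
bgt body: taken
$t7=3+16=19
$t7=19^19=0
$t7=0^1=1
$t4=11-1=10
cmp $t4, 5  (cmp 10,5)
bgt body: taken
$t7=1+16=17
$t7=17^19=2
$t7=2^1=3
$t4=10-1=9
cmp $t4, 5  (cmp 9,5)
bgt body: taken
$t7=3+16=19
$t7=19^19=0
$t7=0^1=1
$t4=9-1=8
cmp $t4, 5  (cmp 8,5)
bgt body: taken
$t7=1+16=17
$t7=17^19=2
$t7=2^1=3
$t4=8-1=7
cmp $t4, 5  (cmp 7,5)
bgt body: taken
$t7=3+16=19
$t7=19^19=0
$t7=0^1=1
$t4=7-1=6
cmp $t4, 5  (cmp 6,5)
bgt body: taken
$t7=1+16=17
$t7=17^19=2
$t7=2^1=3
$t4=6-1=5
cmp $t4, 5  (cmp 5,5)
bgt body: not taken
halt.

3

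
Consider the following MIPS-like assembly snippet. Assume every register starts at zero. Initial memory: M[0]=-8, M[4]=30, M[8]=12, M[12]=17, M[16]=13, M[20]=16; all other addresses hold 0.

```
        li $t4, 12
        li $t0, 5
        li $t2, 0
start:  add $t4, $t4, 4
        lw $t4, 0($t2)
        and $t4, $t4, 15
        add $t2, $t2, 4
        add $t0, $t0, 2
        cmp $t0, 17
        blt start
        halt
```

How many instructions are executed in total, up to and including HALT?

46

li $t4, 12 → $t4=12
li $t0, 5 → $t0=5
li $t2, 0 → $t2=0
add $t4, $t4, 4 → $t4=12+4=16
lw $t4, 0($t2) → $t4=M[0]=-8
and $t4, $t4, 15 → $t4=(-8)&15=8
add $t2, $t2, 4 → $t2=0+4=4
add $t0, $t0, 2 → $t0=5+2=7
cmp $t0, 17  (cmp 7,17)
blt start: taken
add $t4, $t4, 4 → $t4=8+4=12
lw $t4, 0($t2) → $t4=M[4]=30
and $t4, $t4, 15 → $t4=30&15=14
add $t2, $t2, 4 → $t2=4+4=8
add $t0, $t0, 2 → $t0=7+2=9
cmp $t0, 17  (cmp 9,17)
blt start: taken
add $t4, $t4, 4 → $t4=14+4=18
lw $t4, 0($t2) → $t4=M[8]=12
and $t4, $t4, 15 → $t4=12&15=12
add $t2, $t2, 4 → $t2=8+4=12
add $t0, $t0, 2 → $t0=9+2=11
cmp $t0, 17  (cmp 11,17)
blt start: taken
add $t4, $t4, 4 → $t4=12+4=16
lw $t4, 0($t2) → $t4=M[12]=17
and $t4, $t4, 15 → $t4=17&15=1
add $t2, $t2, 4 → $t2=12+4=16
add $t0, $t0, 2 → $t0=11+2=13
cmp $t0, 17  (cmp 13,17)
blt start: taken
add $t4, $t4, 4 → $t4=1+4=5
lw $t4, 0($t2) → $t4=M[16]=13
and $t4, $t4, 15 → $t4=13&15=13
add $t2, $t2, 4 → $t2=16+4=20
add $t0, $t0, 2 → $t0=13+2=15
cmp $t0, 17  (cmp 15,17)
blt start: taken
add $t4, $t4, 4 → $t4=13+4=17
lw $t4, 0($t2) → $t4=M[20]=16
and $t4, $t4, 15 → $t4=16&15=0
add $t2, $t2, 4 → $t2=20+4=24
add $t0, $t0, 2 → $t0=15+2=17
cmp $t0, 17  (cmp 17,17)
blt start: not taken
halt.
Total executed instructions: 46.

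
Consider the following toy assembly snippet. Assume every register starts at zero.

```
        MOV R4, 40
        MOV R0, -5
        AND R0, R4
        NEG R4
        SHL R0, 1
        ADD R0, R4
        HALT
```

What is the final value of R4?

R4=40
R0=-5
R0=(-5)&40=40
R4=-(40)=-40
R0=40<<1=80
R0=80+(-40)=40
halt.

-40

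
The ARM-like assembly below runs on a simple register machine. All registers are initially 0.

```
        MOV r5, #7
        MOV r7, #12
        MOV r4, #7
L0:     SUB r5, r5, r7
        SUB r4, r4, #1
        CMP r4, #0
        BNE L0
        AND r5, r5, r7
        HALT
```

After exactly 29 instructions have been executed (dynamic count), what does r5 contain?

r5=7
r7=12
r4=7
r5=7-12=-5
r4=7-1=6
CMP r4, #0  (cmp 6,0)
BNE L0: taken
r5=(-5)-12=-17
r4=6-1=5
CMP r4, #0  (cmp 5,0)
BNE L0: taken
r5=(-17)-12=-29
r4=5-1=4
CMP r4, #0  (cmp 4,0)
BNE L0: taken
r5=(-29)-12=-41
r4=4-1=3
CMP r4, #0  (cmp 3,0)
BNE L0: taken
r5=(-41)-12=-53
r4=3-1=2
CMP r4, #0  (cmp 2,0)
BNE L0: taken
r5=(-53)-12=-65
r4=2-1=1
CMP r4, #0  (cmp 1,0)
BNE L0: taken
r5=(-65)-12=-77
r4=1-1=0
After step 29: r5 = -77.

-77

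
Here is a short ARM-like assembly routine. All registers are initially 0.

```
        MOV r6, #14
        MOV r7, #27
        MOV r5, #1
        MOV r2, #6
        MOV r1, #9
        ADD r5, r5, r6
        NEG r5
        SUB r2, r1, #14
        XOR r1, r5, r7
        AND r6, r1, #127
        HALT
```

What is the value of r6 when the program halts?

after MOV r6, #14: r6=14
after MOV r7, #27: r7=27
after MOV r5, #1: r5=1
after MOV r2, #6: r2=6
after MOV r1, #9: r1=9
after ADD r5, r5, r6: r5=1+14=15
after NEG r5: r5=-(15)=-15
after SUB r2, r1, #14: r2=9-14=-5
after XOR r1, r5, r7: r1=(-15)^27=-22
after AND r6, r1, #127: r6=(-22)&127=106
halt.

106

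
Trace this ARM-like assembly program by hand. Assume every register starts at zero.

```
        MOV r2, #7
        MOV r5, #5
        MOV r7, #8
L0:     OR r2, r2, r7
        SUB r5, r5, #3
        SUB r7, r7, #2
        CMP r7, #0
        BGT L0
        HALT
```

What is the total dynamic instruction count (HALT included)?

24

after MOV r2, #7: r2=7
after MOV r5, #5: r5=5
after MOV r7, #8: r7=8
after OR r2, r2, r7: r2=7|8=15
after SUB r5, r5, #3: r5=5-3=2
after SUB r7, r7, #2: r7=8-2=6
CMP r7, #0  (cmp 6,0)
BGT L0: taken
after OR r2, r2, r7: r2=15|6=15
after SUB r5, r5, #3: r5=2-3=-1
after SUB r7, r7, #2: r7=6-2=4
CMP r7, #0  (cmp 4,0)
BGT L0: taken
after OR r2, r2, r7: r2=15|4=15
after SUB r5, r5, #3: r5=(-1)-3=-4
after SUB r7, r7, #2: r7=4-2=2
CMP r7, #0  (cmp 2,0)
BGT L0: taken
after OR r2, r2, r7: r2=15|2=15
after SUB r5, r5, #3: r5=(-4)-3=-7
after SUB r7, r7, #2: r7=2-2=0
CMP r7, #0  (cmp 0,0)
BGT L0: not taken
halt.
Total executed instructions: 24.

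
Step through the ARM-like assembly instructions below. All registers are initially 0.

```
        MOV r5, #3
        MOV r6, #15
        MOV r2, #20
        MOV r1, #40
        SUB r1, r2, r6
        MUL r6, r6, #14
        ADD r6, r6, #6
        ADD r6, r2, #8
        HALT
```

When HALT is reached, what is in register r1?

MOV r5, #3 → r5=3
MOV r6, #15 → r6=15
MOV r2, #20 → r2=20
MOV r1, #40 → r1=40
SUB r1, r2, r6 → r1=20-15=5
MUL r6, r6, #14 → r6=15*14=210
ADD r6, r6, #6 → r6=210+6=216
ADD r6, r2, #8 → r6=20+8=28
halt.

5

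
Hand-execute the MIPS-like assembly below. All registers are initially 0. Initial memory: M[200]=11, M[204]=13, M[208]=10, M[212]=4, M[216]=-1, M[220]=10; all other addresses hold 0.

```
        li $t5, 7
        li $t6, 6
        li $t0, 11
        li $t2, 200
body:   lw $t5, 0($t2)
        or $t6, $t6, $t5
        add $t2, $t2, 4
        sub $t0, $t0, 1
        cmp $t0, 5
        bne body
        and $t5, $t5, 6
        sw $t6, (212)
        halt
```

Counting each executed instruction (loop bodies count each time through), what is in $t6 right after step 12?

li $t5, 7 → $t5=7
li $t6, 6 → $t6=6
li $t0, 11 → $t0=11
li $t2, 200 → $t2=200
lw $t5, 0($t2) → $t5=M[200]=11
or $t6, $t6, $t5 → $t6=6|11=15
add $t2, $t2, 4 → $t2=200+4=204
sub $t0, $t0, 1 → $t0=11-1=10
cmp $t0, 5  (cmp 10,5)
bne body: taken
lw $t5, 0($t2) → $t5=M[204]=13
or $t6, $t6, $t5 → $t6=15|13=15
After step 12: $t6 = 15.

15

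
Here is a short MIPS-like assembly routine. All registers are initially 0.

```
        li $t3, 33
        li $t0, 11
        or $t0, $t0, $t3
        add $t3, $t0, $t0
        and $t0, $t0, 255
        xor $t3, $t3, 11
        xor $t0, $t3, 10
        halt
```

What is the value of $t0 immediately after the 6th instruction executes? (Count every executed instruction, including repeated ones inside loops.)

43

li $t3, 33 → $t3=33
li $t0, 11 → $t0=11
or $t0, $t0, $t3 → $t0=11|33=43
add $t3, $t0, $t0 → $t3=43+43=86
and $t0, $t0, 255 → $t0=43&255=43
xor $t3, $t3, 11 → $t3=86^11=93
After step 6: $t0 = 43.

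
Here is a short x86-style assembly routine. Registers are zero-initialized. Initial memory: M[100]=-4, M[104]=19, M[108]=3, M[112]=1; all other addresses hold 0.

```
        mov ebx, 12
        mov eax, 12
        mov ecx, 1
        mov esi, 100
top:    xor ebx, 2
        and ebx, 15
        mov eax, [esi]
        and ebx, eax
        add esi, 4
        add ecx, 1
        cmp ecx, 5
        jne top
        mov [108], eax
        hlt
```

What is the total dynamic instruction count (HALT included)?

38

ebx=12
eax=12
ecx=1
esi=100
ebx=12^2=14
ebx=14&15=14
eax=M[100]=-4
ebx=14&(-4)=12
esi=100+4=104
ecx=1+1=2
cmp ecx, 5  (cmp 2,5)
jne top: taken
ebx=12^2=14
ebx=14&15=14
eax=M[104]=19
ebx=14&19=2
esi=104+4=108
ecx=2+1=3
cmp ecx, 5  (cmp 3,5)
jne top: taken
ebx=2^2=0
ebx=0&15=0
eax=M[108]=3
ebx=0&3=0
esi=108+4=112
ecx=3+1=4
cmp ecx, 5  (cmp 4,5)
jne top: taken
ebx=0^2=2
ebx=2&15=2
eax=M[112]=1
ebx=2&1=0
esi=112+4=116
ecx=4+1=5
cmp ecx, 5  (cmp 5,5)
jne top: not taken
mov [108], eax → M[108]=1
halt.
Total executed instructions: 38.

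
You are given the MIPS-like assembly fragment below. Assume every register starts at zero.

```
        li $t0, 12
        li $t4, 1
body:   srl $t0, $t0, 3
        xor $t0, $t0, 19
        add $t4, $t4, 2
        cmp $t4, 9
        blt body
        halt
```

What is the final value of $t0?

17

after li $t0, 12: $t0=12
after li $t4, 1: $t4=1
after srl $t0, $t0, 3: $t0=12>>3=1
after xor $t0, $t0, 19: $t0=1^19=18
after add $t4, $t4, 2: $t4=1+2=3
cmp $t4, 9  (cmp 3,9)
blt body: taken
after srl $t0, $t0, 3: $t0=18>>3=2
after xor $t0, $t0, 19: $t0=2^19=17
after add $t4, $t4, 2: $t4=3+2=5
cmp $t4, 9  (cmp 5,9)
blt body: taken
after srl $t0, $t0, 3: $t0=17>>3=2
after xor $t0, $t0, 19: $t0=2^19=17
after add $t4, $t4, 2: $t4=5+2=7
cmp $t4, 9  (cmp 7,9)
blt body: taken
after srl $t0, $t0, 3: $t0=17>>3=2
after xor $t0, $t0, 19: $t0=2^19=17
after add $t4, $t4, 2: $t4=7+2=9
cmp $t4, 9  (cmp 9,9)
blt body: not taken
halt.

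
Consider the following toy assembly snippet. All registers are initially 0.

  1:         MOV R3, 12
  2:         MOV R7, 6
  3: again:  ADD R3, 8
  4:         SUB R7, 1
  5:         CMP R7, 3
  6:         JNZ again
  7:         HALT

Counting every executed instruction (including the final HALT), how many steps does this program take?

MOV R3, 12 → R3=12
MOV R7, 6 → R7=6
ADD R3, 8 → R3=12+8=20
SUB R7, 1 → R7=6-1=5
CMP R7, 3  (cmp 5,3)
JNZ again: taken
ADD R3, 8 → R3=20+8=28
SUB R7, 1 → R7=5-1=4
CMP R7, 3  (cmp 4,3)
JNZ again: taken
ADD R3, 8 → R3=28+8=36
SUB R7, 1 → R7=4-1=3
CMP R7, 3  (cmp 3,3)
JNZ again: not taken
halt.
Total executed instructions: 15.

15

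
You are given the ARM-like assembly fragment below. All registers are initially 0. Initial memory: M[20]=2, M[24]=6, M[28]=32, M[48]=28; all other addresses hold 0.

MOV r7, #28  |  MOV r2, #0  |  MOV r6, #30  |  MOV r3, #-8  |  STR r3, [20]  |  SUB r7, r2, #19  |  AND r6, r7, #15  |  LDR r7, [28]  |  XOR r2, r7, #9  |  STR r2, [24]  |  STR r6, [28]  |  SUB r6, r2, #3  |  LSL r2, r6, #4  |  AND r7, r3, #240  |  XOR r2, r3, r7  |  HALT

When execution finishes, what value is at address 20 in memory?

after MOV r7, #28: r7=28
after MOV r2, #0: r2=0
after MOV r6, #30: r6=30
after MOV r3, #-8: r3=-8
STR r3, [20] → M[20]=-8
after SUB r7, r2, #19: r7=0-19=-19
after AND r6, r7, #15: r6=(-19)&15=13
after LDR r7, [28]: r7=M[28]=32
after XOR r2, r7, #9: r2=32^9=41
STR r2, [24] → M[24]=41
STR r6, [28] → M[28]=13
after SUB r6, r2, #3: r6=41-3=38
after LSL r2, r6, #4: r2=38<<4=608
after AND r7, r3, #240: r7=(-8)&240=240
after XOR r2, r3, r7: r2=(-8)^240=-248
halt.

-8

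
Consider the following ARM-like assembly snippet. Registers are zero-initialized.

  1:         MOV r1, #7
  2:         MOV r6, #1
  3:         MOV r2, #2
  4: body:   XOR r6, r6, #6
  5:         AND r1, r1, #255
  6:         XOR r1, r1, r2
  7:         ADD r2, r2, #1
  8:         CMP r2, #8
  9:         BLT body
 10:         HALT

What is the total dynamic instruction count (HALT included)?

40

MOV r1, #7 → r1=7
MOV r6, #1 → r6=1
MOV r2, #2 → r2=2
XOR r6, r6, #6 → r6=1^6=7
AND r1, r1, #255 → r1=7&255=7
XOR r1, r1, r2 → r1=7^2=5
ADD r2, r2, #1 → r2=2+1=3
CMP r2, #8  (cmp 3,8)
BLT body: taken
XOR r6, r6, #6 → r6=7^6=1
AND r1, r1, #255 → r1=5&255=5
XOR r1, r1, r2 → r1=5^3=6
ADD r2, r2, #1 → r2=3+1=4
CMP r2, #8  (cmp 4,8)
BLT body: taken
XOR r6, r6, #6 → r6=1^6=7
AND r1, r1, #255 → r1=6&255=6
XOR r1, r1, r2 → r1=6^4=2
ADD r2, r2, #1 → r2=4+1=5
CMP r2, #8  (cmp 5,8)
BLT body: taken
XOR r6, r6, #6 → r6=7^6=1
AND r1, r1, #255 → r1=2&255=2
XOR r1, r1, r2 → r1=2^5=7
ADD r2, r2, #1 → r2=5+1=6
CMP r2, #8  (cmp 6,8)
BLT body: taken
XOR r6, r6, #6 → r6=1^6=7
AND r1, r1, #255 → r1=7&255=7
XOR r1, r1, r2 → r1=7^6=1
ADD r2, r2, #1 → r2=6+1=7
CMP r2, #8  (cmp 7,8)
BLT body: taken
XOR r6, r6, #6 → r6=7^6=1
AND r1, r1, #255 → r1=1&255=1
XOR r1, r1, r2 → r1=1^7=6
ADD r2, r2, #1 → r2=7+1=8
CMP r2, #8  (cmp 8,8)
BLT body: not taken
halt.
Total executed instructions: 40.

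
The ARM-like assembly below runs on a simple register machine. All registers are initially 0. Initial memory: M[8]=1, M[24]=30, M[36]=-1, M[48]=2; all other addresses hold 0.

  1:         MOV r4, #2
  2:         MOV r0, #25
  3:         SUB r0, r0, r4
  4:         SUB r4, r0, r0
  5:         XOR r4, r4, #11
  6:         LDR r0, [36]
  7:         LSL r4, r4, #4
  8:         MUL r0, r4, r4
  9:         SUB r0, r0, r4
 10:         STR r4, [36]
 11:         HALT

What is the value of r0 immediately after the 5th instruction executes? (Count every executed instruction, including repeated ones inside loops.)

23

MOV r4, #2 → r4=2
MOV r0, #25 → r0=25
SUB r0, r0, r4 → r0=25-2=23
SUB r4, r0, r0 → r4=23-23=0
XOR r4, r4, #11 → r4=0^11=11
After step 5: r0 = 23.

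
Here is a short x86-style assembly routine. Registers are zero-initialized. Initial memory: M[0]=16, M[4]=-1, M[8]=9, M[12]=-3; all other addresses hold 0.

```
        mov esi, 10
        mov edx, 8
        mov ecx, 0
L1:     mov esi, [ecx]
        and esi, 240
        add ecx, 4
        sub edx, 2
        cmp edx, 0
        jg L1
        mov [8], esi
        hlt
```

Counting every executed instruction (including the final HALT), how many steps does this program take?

mov esi, 10 → esi=10
mov edx, 8 → edx=8
mov ecx, 0 → ecx=0
mov esi, [ecx] → esi=M[0]=16
and esi, 240 → esi=16&240=16
add ecx, 4 → ecx=0+4=4
sub edx, 2 → edx=8-2=6
cmp edx, 0  (cmp 6,0)
jg L1: taken
mov esi, [ecx] → esi=M[4]=-1
and esi, 240 → esi=(-1)&240=240
add ecx, 4 → ecx=4+4=8
sub edx, 2 → edx=6-2=4
cmp edx, 0  (cmp 4,0)
jg L1: taken
mov esi, [ecx] → esi=M[8]=9
and esi, 240 → esi=9&240=0
add ecx, 4 → ecx=8+4=12
sub edx, 2 → edx=4-2=2
cmp edx, 0  (cmp 2,0)
jg L1: taken
mov esi, [ecx] → esi=M[12]=-3
and esi, 240 → esi=(-3)&240=240
add ecx, 4 → ecx=12+4=16
sub edx, 2 → edx=2-2=0
cmp edx, 0  (cmp 0,0)
jg L1: not taken
mov [8], esi → M[8]=240
halt.
Total executed instructions: 29.

29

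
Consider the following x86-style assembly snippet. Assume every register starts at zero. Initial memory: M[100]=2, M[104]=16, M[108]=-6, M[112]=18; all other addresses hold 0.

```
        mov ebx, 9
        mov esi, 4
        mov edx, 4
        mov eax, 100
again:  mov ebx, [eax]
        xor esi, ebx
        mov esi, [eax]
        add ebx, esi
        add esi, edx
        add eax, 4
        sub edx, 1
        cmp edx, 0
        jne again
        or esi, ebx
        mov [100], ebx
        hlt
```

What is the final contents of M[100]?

mov ebx, 9 → ebx=9
mov esi, 4 → esi=4
mov edx, 4 → edx=4
mov eax, 100 → eax=100
mov ebx, [eax] → ebx=M[100]=2
xor esi, ebx → esi=4^2=6
mov esi, [eax] → esi=M[100]=2
add ebx, esi → ebx=2+2=4
add esi, edx → esi=2+4=6
add eax, 4 → eax=100+4=104
sub edx, 1 → edx=4-1=3
cmp edx, 0  (cmp 3,0)
jne again: taken
mov ebx, [eax] → ebx=M[104]=16
xor esi, ebx → esi=6^16=22
mov esi, [eax] → esi=M[104]=16
add ebx, esi → ebx=16+16=32
add esi, edx → esi=16+3=19
add eax, 4 → eax=104+4=108
sub edx, 1 → edx=3-1=2
cmp edx, 0  (cmp 2,0)
jne again: taken
mov ebx, [eax] → ebx=M[108]=-6
xor esi, ebx → esi=19^(-6)=-23
mov esi, [eax] → esi=M[108]=-6
add ebx, esi → ebx=(-6)+(-6)=-12
add esi, edx → esi=(-6)+2=-4
add eax, 4 → eax=108+4=112
sub edx, 1 → edx=2-1=1
cmp edx, 0  (cmp 1,0)
jne again: taken
mov ebx, [eax] → ebx=M[112]=18
xor esi, ebx → esi=(-4)^18=-18
mov esi, [eax] → esi=M[112]=18
add ebx, esi → ebx=18+18=36
add esi, edx → esi=18+1=19
add eax, 4 → eax=112+4=116
sub edx, 1 → edx=1-1=0
cmp edx, 0  (cmp 0,0)
jne again: not taken
or esi, ebx → esi=19|36=55
mov [100], ebx → M[100]=36
halt.

36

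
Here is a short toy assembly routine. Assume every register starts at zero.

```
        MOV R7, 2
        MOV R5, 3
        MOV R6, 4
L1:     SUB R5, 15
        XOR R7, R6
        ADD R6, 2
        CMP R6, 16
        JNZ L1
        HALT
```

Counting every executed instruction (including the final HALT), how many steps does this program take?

34

R7=2
R5=3
R6=4
R5=3-15=-12
R7=2^4=6
R6=4+2=6
CMP R6, 16  (cmp 6,16)
JNZ L1: taken
R5=(-12)-15=-27
R7=6^6=0
R6=6+2=8
CMP R6, 16  (cmp 8,16)
JNZ L1: taken
R5=(-27)-15=-42
R7=0^8=8
R6=8+2=10
CMP R6, 16  (cmp 10,16)
JNZ L1: taken
R5=(-42)-15=-57
R7=8^10=2
R6=10+2=12
CMP R6, 16  (cmp 12,16)
JNZ L1: taken
R5=(-57)-15=-72
R7=2^12=14
R6=12+2=14
CMP R6, 16  (cmp 14,16)
JNZ L1: taken
R5=(-72)-15=-87
R7=14^14=0
R6=14+2=16
CMP R6, 16  (cmp 16,16)
JNZ L1: not taken
halt.
Total executed instructions: 34.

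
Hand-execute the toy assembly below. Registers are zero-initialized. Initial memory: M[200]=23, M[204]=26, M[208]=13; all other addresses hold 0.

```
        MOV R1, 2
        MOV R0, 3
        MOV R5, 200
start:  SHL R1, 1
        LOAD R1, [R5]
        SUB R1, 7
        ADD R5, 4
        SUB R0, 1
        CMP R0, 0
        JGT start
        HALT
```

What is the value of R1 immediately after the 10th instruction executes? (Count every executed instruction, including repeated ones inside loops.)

R1=2
R0=3
R5=200
R1=2<<1=4
R1=M[200]=23
R1=23-7=16
R5=200+4=204
R0=3-1=2
CMP R0, 0  (cmp 2,0)
JGT start: taken
After step 10: R1 = 16.

16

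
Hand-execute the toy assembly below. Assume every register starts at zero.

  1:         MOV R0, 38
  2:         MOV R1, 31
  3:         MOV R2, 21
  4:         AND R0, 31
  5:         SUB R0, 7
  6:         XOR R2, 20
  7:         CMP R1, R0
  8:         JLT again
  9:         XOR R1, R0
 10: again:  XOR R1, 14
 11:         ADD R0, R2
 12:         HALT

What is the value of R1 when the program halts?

MOV R0, 38 → R0=38
MOV R1, 31 → R1=31
MOV R2, 21 → R2=21
AND R0, 31 → R0=38&31=6
SUB R0, 7 → R0=6-7=-1
XOR R2, 20 → R2=21^20=1
CMP R1, R0  (cmp 31,-1)
JLT again: not taken
XOR R1, R0 → R1=31^(-1)=-32
XOR R1, 14 → R1=(-32)^14=-18
ADD R0, R2 → R0=(-1)+1=0
halt.

-18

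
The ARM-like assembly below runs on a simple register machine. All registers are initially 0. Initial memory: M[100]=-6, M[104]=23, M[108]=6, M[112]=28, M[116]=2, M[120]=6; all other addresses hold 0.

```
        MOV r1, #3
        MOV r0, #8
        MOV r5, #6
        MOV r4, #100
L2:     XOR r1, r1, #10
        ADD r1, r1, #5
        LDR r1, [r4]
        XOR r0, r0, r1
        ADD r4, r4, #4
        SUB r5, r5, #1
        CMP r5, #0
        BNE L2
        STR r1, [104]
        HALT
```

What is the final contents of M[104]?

6

after MOV r1, #3: r1=3
after MOV r0, #8: r0=8
after MOV r5, #6: r5=6
after MOV r4, #100: r4=100
after XOR r1, r1, #10: r1=3^10=9
after ADD r1, r1, #5: r1=9+5=14
after LDR r1, [r4]: r1=M[100]=-6
after XOR r0, r0, r1: r0=8^(-6)=-14
after ADD r4, r4, #4: r4=100+4=104
after SUB r5, r5, #1: r5=6-1=5
CMP r5, #0  (cmp 5,0)
BNE L2: taken
after XOR r1, r1, #10: r1=(-6)^10=-16
after ADD r1, r1, #5: r1=(-16)+5=-11
after LDR r1, [r4]: r1=M[104]=23
after XOR r0, r0, r1: r0=(-14)^23=-27
after ADD r4, r4, #4: r4=104+4=108
after SUB r5, r5, #1: r5=5-1=4
CMP r5, #0  (cmp 4,0)
BNE L2: taken
after XOR r1, r1, #10: r1=23^10=29
after ADD r1, r1, #5: r1=29+5=34
after LDR r1, [r4]: r1=M[108]=6
after XOR r0, r0, r1: r0=(-27)^6=-29
after ADD r4, r4, #4: r4=108+4=112
after SUB r5, r5, #1: r5=4-1=3
CMP r5, #0  (cmp 3,0)
BNE L2: taken
after XOR r1, r1, #10: r1=6^10=12
after ADD r1, r1, #5: r1=12+5=17
after LDR r1, [r4]: r1=M[112]=28
after XOR r0, r0, r1: r0=(-29)^28=-1
after ADD r4, r4, #4: r4=112+4=116
after SUB r5, r5, #1: r5=3-1=2
CMP r5, #0  (cmp 2,0)
BNE L2: taken
after XOR r1, r1, #10: r1=28^10=22
after ADD r1, r1, #5: r1=22+5=27
after LDR r1, [r4]: r1=M[116]=2
after XOR r0, r0, r1: r0=(-1)^2=-3
after ADD r4, r4, #4: r4=116+4=120
after SUB r5, r5, #1: r5=2-1=1
CMP r5, #0  (cmp 1,0)
BNE L2: taken
after XOR r1, r1, #10: r1=2^10=8
after ADD r1, r1, #5: r1=8+5=13
after LDR r1, [r4]: r1=M[120]=6
after XOR r0, r0, r1: r0=(-3)^6=-5
after ADD r4, r4, #4: r4=120+4=124
after SUB r5, r5, #1: r5=1-1=0
CMP r5, #0  (cmp 0,0)
BNE L2: not taken
STR r1, [104] → M[104]=6
halt.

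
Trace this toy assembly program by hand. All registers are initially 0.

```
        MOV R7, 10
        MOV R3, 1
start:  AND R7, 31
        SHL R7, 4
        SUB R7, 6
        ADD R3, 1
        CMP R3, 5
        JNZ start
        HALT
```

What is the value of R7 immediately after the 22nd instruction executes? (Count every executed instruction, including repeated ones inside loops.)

R7=10
R3=1
R7=10&31=10
R7=10<<4=160
R7=160-6=154
R3=1+1=2
CMP R3, 5  (cmp 2,5)
JNZ start: taken
R7=154&31=26
R7=26<<4=416
R7=416-6=410
R3=2+1=3
CMP R3, 5  (cmp 3,5)
JNZ start: taken
R7=410&31=26
R7=26<<4=416
R7=416-6=410
R3=3+1=4
CMP R3, 5  (cmp 4,5)
JNZ start: taken
R7=410&31=26
R7=26<<4=416
After step 22: R7 = 416.

416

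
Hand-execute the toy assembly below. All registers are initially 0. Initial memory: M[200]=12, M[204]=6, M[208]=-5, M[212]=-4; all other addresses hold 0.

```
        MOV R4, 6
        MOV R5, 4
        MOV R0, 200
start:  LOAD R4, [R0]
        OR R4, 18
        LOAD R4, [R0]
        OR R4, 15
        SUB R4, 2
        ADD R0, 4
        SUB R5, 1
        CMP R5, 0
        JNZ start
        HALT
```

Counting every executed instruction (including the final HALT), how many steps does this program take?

40

after MOV R4, 6: R4=6
after MOV R5, 4: R5=4
after MOV R0, 200: R0=200
after LOAD R4, [R0]: R4=M[200]=12
after OR R4, 18: R4=12|18=30
after LOAD R4, [R0]: R4=M[200]=12
after OR R4, 15: R4=12|15=15
after SUB R4, 2: R4=15-2=13
after ADD R0, 4: R0=200+4=204
after SUB R5, 1: R5=4-1=3
CMP R5, 0  (cmp 3,0)
JNZ start: taken
after LOAD R4, [R0]: R4=M[204]=6
after OR R4, 18: R4=6|18=22
after LOAD R4, [R0]: R4=M[204]=6
after OR R4, 15: R4=6|15=15
after SUB R4, 2: R4=15-2=13
after ADD R0, 4: R0=204+4=208
after SUB R5, 1: R5=3-1=2
CMP R5, 0  (cmp 2,0)
JNZ start: taken
after LOAD R4, [R0]: R4=M[208]=-5
after OR R4, 18: R4=(-5)|18=-5
after LOAD R4, [R0]: R4=M[208]=-5
after OR R4, 15: R4=(-5)|15=-1
after SUB R4, 2: R4=(-1)-2=-3
after ADD R0, 4: R0=208+4=212
after SUB R5, 1: R5=2-1=1
CMP R5, 0  (cmp 1,0)
JNZ start: taken
after LOAD R4, [R0]: R4=M[212]=-4
after OR R4, 18: R4=(-4)|18=-2
after LOAD R4, [R0]: R4=M[212]=-4
after OR R4, 15: R4=(-4)|15=-1
after SUB R4, 2: R4=(-1)-2=-3
after ADD R0, 4: R0=212+4=216
after SUB R5, 1: R5=1-1=0
CMP R5, 0  (cmp 0,0)
JNZ start: not taken
halt.
Total executed instructions: 40.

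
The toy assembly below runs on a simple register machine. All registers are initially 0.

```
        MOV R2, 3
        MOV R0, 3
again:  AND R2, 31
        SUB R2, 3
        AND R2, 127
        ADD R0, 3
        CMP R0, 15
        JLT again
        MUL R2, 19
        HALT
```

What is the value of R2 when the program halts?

437

R2=3
R0=3
R2=3&31=3
R2=3-3=0
R2=0&127=0
R0=3+3=6
CMP R0, 15  (cmp 6,15)
JLT again: taken
R2=0&31=0
R2=0-3=-3
R2=(-3)&127=125
R0=6+3=9
CMP R0, 15  (cmp 9,15)
JLT again: taken
R2=125&31=29
R2=29-3=26
R2=26&127=26
R0=9+3=12
CMP R0, 15  (cmp 12,15)
JLT again: taken
R2=26&31=26
R2=26-3=23
R2=23&127=23
R0=12+3=15
CMP R0, 15  (cmp 15,15)
JLT again: not taken
R2=23*19=437
halt.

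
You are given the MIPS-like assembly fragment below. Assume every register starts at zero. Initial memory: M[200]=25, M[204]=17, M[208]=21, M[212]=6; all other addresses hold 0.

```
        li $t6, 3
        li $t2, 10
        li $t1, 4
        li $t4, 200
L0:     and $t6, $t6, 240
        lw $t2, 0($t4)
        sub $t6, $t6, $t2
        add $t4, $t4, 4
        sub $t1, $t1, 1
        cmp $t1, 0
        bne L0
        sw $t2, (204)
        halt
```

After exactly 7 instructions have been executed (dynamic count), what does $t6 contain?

-25

li $t6, 3 → $t6=3
li $t2, 10 → $t2=10
li $t1, 4 → $t1=4
li $t4, 200 → $t4=200
and $t6, $t6, 240 → $t6=3&240=0
lw $t2, 0($t4) → $t2=M[200]=25
sub $t6, $t6, $t2 → $t6=0-25=-25
After step 7: $t6 = -25.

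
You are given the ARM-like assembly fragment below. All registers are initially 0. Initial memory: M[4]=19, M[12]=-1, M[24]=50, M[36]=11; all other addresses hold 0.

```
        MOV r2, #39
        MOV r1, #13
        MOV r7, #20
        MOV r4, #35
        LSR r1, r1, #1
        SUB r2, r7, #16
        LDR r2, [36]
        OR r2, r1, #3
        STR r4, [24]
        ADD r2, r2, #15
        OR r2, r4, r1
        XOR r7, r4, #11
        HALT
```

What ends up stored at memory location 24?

35

MOV r2, #39 → r2=39
MOV r1, #13 → r1=13
MOV r7, #20 → r7=20
MOV r4, #35 → r4=35
LSR r1, r1, #1 → r1=13>>1=6
SUB r2, r7, #16 → r2=20-16=4
LDR r2, [36] → r2=M[36]=11
OR r2, r1, #3 → r2=6|3=7
STR r4, [24] → M[24]=35
ADD r2, r2, #15 → r2=7+15=22
OR r2, r4, r1 → r2=35|6=39
XOR r7, r4, #11 → r7=35^11=40
halt.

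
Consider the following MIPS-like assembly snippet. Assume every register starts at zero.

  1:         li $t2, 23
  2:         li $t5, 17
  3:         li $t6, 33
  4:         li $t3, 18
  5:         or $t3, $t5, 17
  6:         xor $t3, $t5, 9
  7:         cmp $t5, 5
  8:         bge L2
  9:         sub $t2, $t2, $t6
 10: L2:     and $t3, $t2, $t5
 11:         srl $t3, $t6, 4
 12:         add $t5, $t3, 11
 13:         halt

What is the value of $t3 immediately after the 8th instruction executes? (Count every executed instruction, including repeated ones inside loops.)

li $t2, 23 → $t2=23
li $t5, 17 → $t5=17
li $t6, 33 → $t6=33
li $t3, 18 → $t3=18
or $t3, $t5, 17 → $t3=17|17=17
xor $t3, $t5, 9 → $t3=17^9=24
cmp $t5, 5  (cmp 17,5)
bge L2: taken
After step 8: $t3 = 24.

24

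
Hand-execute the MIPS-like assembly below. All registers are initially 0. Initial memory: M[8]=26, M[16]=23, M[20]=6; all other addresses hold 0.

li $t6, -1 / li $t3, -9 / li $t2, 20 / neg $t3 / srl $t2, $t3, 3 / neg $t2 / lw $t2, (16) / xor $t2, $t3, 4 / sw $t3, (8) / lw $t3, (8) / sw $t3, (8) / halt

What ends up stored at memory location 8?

li $t6, -1 → $t6=-1
li $t3, -9 → $t3=-9
li $t2, 20 → $t2=20
neg $t3 → $t3=-(-9)=9
srl $t2, $t3, 3 → $t2=9>>3=1
neg $t2 → $t2=-(1)=-1
lw $t2, (16) → $t2=M[16]=23
xor $t2, $t3, 4 → $t2=9^4=13
sw $t3, (8) → M[8]=9
lw $t3, (8) → $t3=M[8]=9
sw $t3, (8) → M[8]=9
halt.

9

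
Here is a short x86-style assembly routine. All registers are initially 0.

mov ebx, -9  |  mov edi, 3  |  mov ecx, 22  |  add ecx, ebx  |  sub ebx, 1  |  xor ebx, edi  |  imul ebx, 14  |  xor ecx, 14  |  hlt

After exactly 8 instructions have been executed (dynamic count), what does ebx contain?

-154

ebx=-9
edi=3
ecx=22
ecx=22+(-9)=13
ebx=(-9)-1=-10
ebx=(-10)^3=-11
ebx=(-11)*14=-154
ecx=13^14=3
After step 8: ebx = -154.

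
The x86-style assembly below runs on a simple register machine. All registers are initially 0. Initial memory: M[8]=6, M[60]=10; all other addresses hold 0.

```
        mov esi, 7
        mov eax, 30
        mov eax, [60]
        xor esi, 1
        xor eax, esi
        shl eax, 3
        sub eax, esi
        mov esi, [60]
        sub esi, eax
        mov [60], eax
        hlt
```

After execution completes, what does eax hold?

after mov esi, 7: esi=7
after mov eax, 30: eax=30
after mov eax, [60]: eax=M[60]=10
after xor esi, 1: esi=7^1=6
after xor eax, esi: eax=10^6=12
after shl eax, 3: eax=12<<3=96
after sub eax, esi: eax=96-6=90
after mov esi, [60]: esi=M[60]=10
after sub esi, eax: esi=10-90=-80
mov [60], eax → M[60]=90
halt.

90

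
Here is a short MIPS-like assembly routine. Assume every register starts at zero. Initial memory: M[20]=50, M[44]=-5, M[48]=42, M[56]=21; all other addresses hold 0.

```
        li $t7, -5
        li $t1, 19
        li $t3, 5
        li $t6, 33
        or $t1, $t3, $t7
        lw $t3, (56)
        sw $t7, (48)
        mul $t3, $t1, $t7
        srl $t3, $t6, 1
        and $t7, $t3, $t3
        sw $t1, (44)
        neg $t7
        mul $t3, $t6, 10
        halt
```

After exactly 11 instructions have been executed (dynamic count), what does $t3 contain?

li $t7, -5 → $t7=-5
li $t1, 19 → $t1=19
li $t3, 5 → $t3=5
li $t6, 33 → $t6=33
or $t1, $t3, $t7 → $t1=5|(-5)=-1
lw $t3, (56) → $t3=M[56]=21
sw $t7, (48) → M[48]=-5
mul $t3, $t1, $t7 → $t3=(-1)*(-5)=5
srl $t3, $t6, 1 → $t3=33>>1=16
and $t7, $t3, $t3 → $t7=16&16=16
sw $t1, (44) → M[44]=-1
After step 11: $t3 = 16.

16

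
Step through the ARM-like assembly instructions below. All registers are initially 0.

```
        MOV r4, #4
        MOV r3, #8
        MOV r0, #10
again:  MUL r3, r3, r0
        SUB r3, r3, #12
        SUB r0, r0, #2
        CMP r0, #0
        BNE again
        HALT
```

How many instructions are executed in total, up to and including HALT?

after MOV r4, #4: r4=4
after MOV r3, #8: r3=8
after MOV r0, #10: r0=10
after MUL r3, r3, r0: r3=8*10=80
after SUB r3, r3, #12: r3=80-12=68
after SUB r0, r0, #2: r0=10-2=8
CMP r0, #0  (cmp 8,0)
BNE again: taken
after MUL r3, r3, r0: r3=68*8=544
after SUB r3, r3, #12: r3=544-12=532
after SUB r0, r0, #2: r0=8-2=6
CMP r0, #0  (cmp 6,0)
BNE again: taken
after MUL r3, r3, r0: r3=532*6=3192
after SUB r3, r3, #12: r3=3192-12=3180
after SUB r0, r0, #2: r0=6-2=4
CMP r0, #0  (cmp 4,0)
BNE again: taken
after MUL r3, r3, r0: r3=3180*4=12720
after SUB r3, r3, #12: r3=12720-12=12708
after SUB r0, r0, #2: r0=4-2=2
CMP r0, #0  (cmp 2,0)
BNE again: taken
after MUL r3, r3, r0: r3=12708*2=25416
after SUB r3, r3, #12: r3=25416-12=25404
after SUB r0, r0, #2: r0=2-2=0
CMP r0, #0  (cmp 0,0)
BNE again: not taken
halt.
Total executed instructions: 29.

29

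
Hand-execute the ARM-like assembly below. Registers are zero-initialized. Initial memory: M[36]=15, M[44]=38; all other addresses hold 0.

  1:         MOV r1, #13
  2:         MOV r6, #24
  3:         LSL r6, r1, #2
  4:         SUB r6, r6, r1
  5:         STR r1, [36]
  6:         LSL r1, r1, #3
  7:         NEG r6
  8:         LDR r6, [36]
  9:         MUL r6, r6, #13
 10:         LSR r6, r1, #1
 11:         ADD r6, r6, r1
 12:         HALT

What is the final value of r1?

104

MOV r1, #13 → r1=13
MOV r6, #24 → r6=24
LSL r6, r1, #2 → r6=13<<2=52
SUB r6, r6, r1 → r6=52-13=39
STR r1, [36] → M[36]=13
LSL r1, r1, #3 → r1=13<<3=104
NEG r6 → r6=-(39)=-39
LDR r6, [36] → r6=M[36]=13
MUL r6, r6, #13 → r6=13*13=169
LSR r6, r1, #1 → r6=104>>1=52
ADD r6, r6, r1 → r6=52+104=156
halt.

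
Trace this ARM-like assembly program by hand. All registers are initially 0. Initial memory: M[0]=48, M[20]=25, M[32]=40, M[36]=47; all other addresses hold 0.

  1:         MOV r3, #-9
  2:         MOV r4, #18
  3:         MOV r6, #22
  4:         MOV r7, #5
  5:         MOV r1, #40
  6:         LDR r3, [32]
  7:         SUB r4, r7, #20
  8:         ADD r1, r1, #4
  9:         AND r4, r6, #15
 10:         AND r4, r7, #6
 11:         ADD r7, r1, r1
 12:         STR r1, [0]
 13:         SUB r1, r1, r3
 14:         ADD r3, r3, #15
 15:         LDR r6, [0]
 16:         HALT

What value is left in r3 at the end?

55

r3=-9
r4=18
r6=22
r7=5
r1=40
r3=M[32]=40
r4=5-20=-15
r1=40+4=44
r4=22&15=6
r4=5&6=4
r7=44+44=88
STR r1, [0] → M[0]=44
r1=44-40=4
r3=40+15=55
r6=M[0]=44
halt.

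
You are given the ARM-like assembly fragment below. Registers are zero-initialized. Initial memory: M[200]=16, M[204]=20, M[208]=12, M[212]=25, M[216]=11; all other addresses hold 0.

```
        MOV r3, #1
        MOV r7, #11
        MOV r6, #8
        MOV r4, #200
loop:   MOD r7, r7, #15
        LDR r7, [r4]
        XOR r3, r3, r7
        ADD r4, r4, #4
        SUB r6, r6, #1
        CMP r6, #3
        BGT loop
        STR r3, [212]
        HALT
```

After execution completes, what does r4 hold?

after MOV r3, #1: r3=1
after MOV r7, #11: r7=11
after MOV r6, #8: r6=8
after MOV r4, #200: r4=200
after MOD r7, r7, #15: r7=11%15=11
after LDR r7, [r4]: r7=M[200]=16
after XOR r3, r3, r7: r3=1^16=17
after ADD r4, r4, #4: r4=200+4=204
after SUB r6, r6, #1: r6=8-1=7
CMP r6, #3  (cmp 7,3)
BGT loop: taken
after MOD r7, r7, #15: r7=16%15=1
after LDR r7, [r4]: r7=M[204]=20
after XOR r3, r3, r7: r3=17^20=5
after ADD r4, r4, #4: r4=204+4=208
after SUB r6, r6, #1: r6=7-1=6
CMP r6, #3  (cmp 6,3)
BGT loop: taken
after MOD r7, r7, #15: r7=20%15=5
after LDR r7, [r4]: r7=M[208]=12
after XOR r3, r3, r7: r3=5^12=9
after ADD r4, r4, #4: r4=208+4=212
after SUB r6, r6, #1: r6=6-1=5
CMP r6, #3  (cmp 5,3)
BGT loop: taken
after MOD r7, r7, #15: r7=12%15=12
after LDR r7, [r4]: r7=M[212]=25
after XOR r3, r3, r7: r3=9^25=16
after ADD r4, r4, #4: r4=212+4=216
after SUB r6, r6, #1: r6=5-1=4
CMP r6, #3  (cmp 4,3)
BGT loop: taken
after MOD r7, r7, #15: r7=25%15=10
after LDR r7, [r4]: r7=M[216]=11
after XOR r3, r3, r7: r3=16^11=27
after ADD r4, r4, #4: r4=216+4=220
after SUB r6, r6, #1: r6=4-1=3
CMP r6, #3  (cmp 3,3)
BGT loop: not taken
STR r3, [212] → M[212]=27
halt.

220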